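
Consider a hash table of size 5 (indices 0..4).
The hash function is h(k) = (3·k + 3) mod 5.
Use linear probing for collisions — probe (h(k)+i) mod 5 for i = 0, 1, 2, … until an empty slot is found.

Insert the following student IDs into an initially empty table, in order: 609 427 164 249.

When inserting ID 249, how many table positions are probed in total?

3

Insert 609: h=0, slot 0 empty => index 0.
Insert 427: h=4, slot 4 empty => index 4.
Insert 164: h=0, slot 0 occupied => index 1.
Insert 249: h=0, slots 0,1 occupied => index 2.
Table: [609, 164, 249, _, 427]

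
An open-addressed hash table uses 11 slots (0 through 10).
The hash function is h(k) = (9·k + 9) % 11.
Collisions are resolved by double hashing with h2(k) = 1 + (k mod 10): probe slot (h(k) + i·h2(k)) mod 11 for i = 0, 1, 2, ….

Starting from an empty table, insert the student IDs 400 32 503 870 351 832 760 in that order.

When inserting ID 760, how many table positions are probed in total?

Insert 400: h=1, slot 1 empty -> index 1.
Insert 32: h=0, slot 0 empty -> index 0.
Insert 503: h=4, slot 4 empty -> index 4.
Insert 870: h=7, slot 7 empty -> index 7.
Insert 351: h=0, h2=2, slot 0 occupied -> index 2.
Insert 832: h=6, slot 6 empty -> index 6.
Insert 760: h=7, h2=1, slot 7 occupied -> index 8.
Table: [32, 400, 351, —, 503, —, 832, 870, 760, —, —]

2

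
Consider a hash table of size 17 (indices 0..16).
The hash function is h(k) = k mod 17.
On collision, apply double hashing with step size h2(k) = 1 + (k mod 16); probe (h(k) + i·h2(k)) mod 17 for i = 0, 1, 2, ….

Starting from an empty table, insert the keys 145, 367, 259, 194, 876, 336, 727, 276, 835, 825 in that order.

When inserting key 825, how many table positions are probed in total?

5

145: h=9 => slot 9
367: h=10 => slot 10
259: h=4 => slot 4
194: h=7 => slot 7
876: h=9, h2=13, probe 9,5 => slot 5
336: h=13 => slot 13
727: h=13, h2=8, probe 13,4,12 => slot 12
276: h=4, h2=5, probe 4,9,14 => slot 14
835: h=2 => slot 2
825: h=9, h2=10, probe 9,2,12,5,15 => slot 15
Table: [-, -, 835, -, 259, 876, -, 194, -, 145, 367, -, 727, 336, 276, 825, -]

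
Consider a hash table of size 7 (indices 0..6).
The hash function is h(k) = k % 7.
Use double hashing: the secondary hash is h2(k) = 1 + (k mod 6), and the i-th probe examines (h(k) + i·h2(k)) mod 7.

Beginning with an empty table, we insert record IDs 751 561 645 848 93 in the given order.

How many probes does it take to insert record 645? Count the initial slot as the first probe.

751: h=2 => slot 2
561: h=1 => slot 1
645: h=1, h2=4, probe 1,5 => slot 5
848: h=1, h2=3, probe 1,4 => slot 4
93: h=2, h2=4, probe 2,6 => slot 6
Table: [_, 561, 751, _, 848, 645, 93]

2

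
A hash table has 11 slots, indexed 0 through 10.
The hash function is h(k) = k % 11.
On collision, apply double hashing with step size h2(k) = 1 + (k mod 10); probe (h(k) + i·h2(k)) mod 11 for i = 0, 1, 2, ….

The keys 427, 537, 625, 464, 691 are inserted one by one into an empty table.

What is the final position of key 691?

427: h=9 => slot 9
537: h=9, h2=8, probe 9,6 => slot 6
625: h=9, h2=6, probe 9,4 => slot 4
464: h=2 => slot 2
691: h=9, h2=2, probe 9,0 => slot 0
Table: [691, —, 464, —, 625, —, 537, —, —, 427, —]

0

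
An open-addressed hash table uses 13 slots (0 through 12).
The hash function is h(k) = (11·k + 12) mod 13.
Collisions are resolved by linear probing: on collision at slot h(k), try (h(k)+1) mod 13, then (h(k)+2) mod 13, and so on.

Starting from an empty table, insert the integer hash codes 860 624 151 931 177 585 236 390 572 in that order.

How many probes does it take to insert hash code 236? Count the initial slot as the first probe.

860 hashes to 8; slot 8 is free => place at 8.
624 hashes to 12; slot 12 is free => place at 12.
151 hashes to 9; slot 9 is free => place at 9.
931 hashes to 9; 9 taken => place at 10.
177 hashes to 9; 9,10 taken => place at 11.
585 hashes to 12; 12 taken => place at 0.
236 hashes to 8; 8,9,10,11,12,0 taken => place at 1.
390 hashes to 12; 12,0,1 taken => place at 2.
572 hashes to 12; 12,0,1,2 taken => place at 3.
Table: [585, 236, 390, 572, _, _, _, _, 860, 151, 931, 177, 624]

7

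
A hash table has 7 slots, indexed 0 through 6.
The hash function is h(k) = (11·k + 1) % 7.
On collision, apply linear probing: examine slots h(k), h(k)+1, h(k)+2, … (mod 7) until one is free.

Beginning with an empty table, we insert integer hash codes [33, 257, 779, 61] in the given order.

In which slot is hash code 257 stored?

1

33: h=0 → slot 0
257: h=0, probe 0,1 → slot 1
779: h=2 → slot 2
61: h=0, probe 0,1,2,3 → slot 3
Table: [33, 257, 779, 61, _, _, _]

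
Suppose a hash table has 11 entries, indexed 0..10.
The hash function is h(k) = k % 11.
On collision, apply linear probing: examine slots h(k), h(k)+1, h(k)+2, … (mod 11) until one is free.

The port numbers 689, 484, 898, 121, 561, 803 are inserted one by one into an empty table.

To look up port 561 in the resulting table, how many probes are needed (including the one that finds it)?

689: h=7 → slot 7
484: h=0 → slot 0
898: h=7, probe 7,8 → slot 8
121: h=0, probe 0,1 → slot 1
561: h=0, probe 0,1,2 → slot 2
803: h=0, probe 0,1,2,3 → slot 3
Table: [484, 121, 561, 803, _, _, _, 689, 898, _, _]
Lookup 561: h=0, probe 0,1,2 → found at 2.

3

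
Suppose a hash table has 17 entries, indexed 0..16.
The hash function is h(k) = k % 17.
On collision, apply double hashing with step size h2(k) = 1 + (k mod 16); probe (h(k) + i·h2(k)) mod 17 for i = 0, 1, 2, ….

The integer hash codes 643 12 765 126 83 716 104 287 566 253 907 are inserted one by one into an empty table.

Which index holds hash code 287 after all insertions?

13

643 hashes to 14; slot 14 is free => place at 14.
12 hashes to 12; slot 12 is free => place at 12.
765 hashes to 0; slot 0 is free => place at 0.
126 hashes to 7; slot 7 is free => place at 7.
83 hashes to 15; slot 15 is free => place at 15.
716 hashes to 2; slot 2 is free => place at 2.
104 hashes to 2, h2=9; 2 taken => place at 11.
287 hashes to 15, h2=16; 15,14 taken => place at 13.
566 hashes to 5; slot 5 is free => place at 5.
253 hashes to 15, h2=14; 15,12 taken => place at 9.
907 hashes to 6; slot 6 is free => place at 6.
Table: [765, ., 716, ., ., 566, 907, 126, ., 253, ., 104, 12, 287, 643, 83, .]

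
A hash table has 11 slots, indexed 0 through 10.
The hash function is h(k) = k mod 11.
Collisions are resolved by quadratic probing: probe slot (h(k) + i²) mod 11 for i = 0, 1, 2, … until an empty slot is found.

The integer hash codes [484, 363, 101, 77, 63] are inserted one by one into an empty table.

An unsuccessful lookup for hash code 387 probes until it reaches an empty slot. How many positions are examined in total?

484: h=0 → slot 0
363: h=0, probe 0,1 → slot 1
101: h=2 → slot 2
77: h=0, probe 0,1,4 → slot 4
63: h=8 → slot 8
Table: [484, 363, 101, —, 77, —, —, —, 63, —, —]
Lookup 387: h=2, probe 2,3 → slot 3 empty, not found.

2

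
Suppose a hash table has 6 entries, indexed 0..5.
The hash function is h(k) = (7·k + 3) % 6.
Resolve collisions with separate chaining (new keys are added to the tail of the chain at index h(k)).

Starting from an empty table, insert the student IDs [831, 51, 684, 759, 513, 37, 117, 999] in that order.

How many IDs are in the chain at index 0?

831 → bucket 0
51 → bucket 0 (collision)
684 → bucket 3
759 → bucket 0 (collision)
513 → bucket 0 (collision)
37 → bucket 4
117 → bucket 0 (collision)
999 → bucket 0 (collision)
Final buckets:
0: 831 -> 51 -> 759 -> 513 -> 117 -> 999
1: —
2: —
3: 684
4: 37
5: —

6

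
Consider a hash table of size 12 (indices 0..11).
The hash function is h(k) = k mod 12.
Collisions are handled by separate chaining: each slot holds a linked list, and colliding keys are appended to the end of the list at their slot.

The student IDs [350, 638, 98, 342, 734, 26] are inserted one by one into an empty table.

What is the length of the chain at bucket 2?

5

Insert 350: h=2, bucket 2 empty → new chain.
Insert 638: h=2, bucket 2 nonempty → append to chain.
Insert 98: h=2, bucket 2 nonempty → append to chain.
Insert 342: h=6, bucket 6 empty → new chain.
Insert 734: h=2, bucket 2 nonempty → append to chain.
Insert 26: h=2, bucket 2 nonempty → append to chain.
Final buckets:
0: -
1: -
2: 350 -> 638 -> 98 -> 734 -> 26
3: -
4: -
5: -
6: 342
7: -
8: -
9: -
10: -
11: -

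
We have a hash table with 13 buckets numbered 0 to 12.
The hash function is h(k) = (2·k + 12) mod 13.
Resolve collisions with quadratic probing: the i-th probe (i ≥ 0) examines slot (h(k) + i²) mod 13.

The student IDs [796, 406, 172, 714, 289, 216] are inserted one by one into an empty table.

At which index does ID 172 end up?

9

796 hashes to 5; slot 5 is free → place at 5.
406 hashes to 5; 5 taken → place at 6.
172 hashes to 5; 5,6 taken → place at 9.
714 hashes to 10; slot 10 is free → place at 10.
289 hashes to 5; 5,6,9 taken → place at 1.
216 hashes to 2; slot 2 is free → place at 2.
Table: [., 289, 216, ., ., 796, 406, ., ., 172, 714, ., .]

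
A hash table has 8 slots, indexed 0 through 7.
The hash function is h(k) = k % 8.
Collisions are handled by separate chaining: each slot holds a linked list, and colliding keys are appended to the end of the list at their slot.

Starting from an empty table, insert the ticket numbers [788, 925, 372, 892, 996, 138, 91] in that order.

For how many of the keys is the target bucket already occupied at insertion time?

Insert 788: h=4, bucket 4 empty → new chain.
Insert 925: h=5, bucket 5 empty → new chain.
Insert 372: h=4, bucket 4 nonempty → append to chain.
Insert 892: h=4, bucket 4 nonempty → append to chain.
Insert 996: h=4, bucket 4 nonempty → append to chain.
Insert 138: h=2, bucket 2 empty → new chain.
Insert 91: h=3, bucket 3 empty → new chain.
Final buckets:
0: -
1: -
2: 138
3: 91
4: 788 -> 372 -> 892 -> 996
5: 925
6: -
7: -

3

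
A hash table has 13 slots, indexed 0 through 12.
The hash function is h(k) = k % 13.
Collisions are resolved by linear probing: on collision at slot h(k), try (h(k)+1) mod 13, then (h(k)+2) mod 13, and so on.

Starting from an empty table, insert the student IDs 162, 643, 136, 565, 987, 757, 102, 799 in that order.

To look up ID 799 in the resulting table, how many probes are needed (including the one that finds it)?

Insert 162: h=6, slot 6 empty -> index 6.
Insert 643: h=6, slot 6 occupied -> index 7.
Insert 136: h=6, slots 6,7 occupied -> index 8.
Insert 565: h=6, slots 6,7,8 occupied -> index 9.
Insert 987: h=12, slot 12 empty -> index 12.
Insert 757: h=3, slot 3 empty -> index 3.
Insert 102: h=11, slot 11 empty -> index 11.
Insert 799: h=6, slots 6,7,8,9 occupied -> index 10.
Table: [—, —, —, 757, —, —, 162, 643, 136, 565, 799, 102, 987]
Lookup 799: h=6, probe 6,7,8,9,10 → found at 10.

5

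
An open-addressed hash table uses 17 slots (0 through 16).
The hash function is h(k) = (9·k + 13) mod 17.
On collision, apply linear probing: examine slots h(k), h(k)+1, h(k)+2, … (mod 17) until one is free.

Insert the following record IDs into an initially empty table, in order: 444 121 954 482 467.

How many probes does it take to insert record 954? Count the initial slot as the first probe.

3

444: h=14 => slot 14
121: h=14, probe 14,15 => slot 15
954: h=14, probe 14,15,16 => slot 16
482: h=16, probe 16,0 => slot 0
467: h=0, probe 0,1 => slot 1
Table: [482, 467, ∅, ∅, ∅, ∅, ∅, ∅, ∅, ∅, ∅, ∅, ∅, ∅, 444, 121, 954]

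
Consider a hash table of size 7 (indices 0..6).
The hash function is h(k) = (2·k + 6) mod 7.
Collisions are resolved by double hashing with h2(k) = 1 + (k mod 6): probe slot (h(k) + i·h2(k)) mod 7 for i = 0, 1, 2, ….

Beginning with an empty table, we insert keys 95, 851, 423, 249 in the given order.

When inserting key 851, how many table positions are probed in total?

95 hashes to 0; slot 0 is free => place at 0.
851 hashes to 0, h2=6; 0 taken => place at 6.
423 hashes to 5; slot 5 is free => place at 5.
249 hashes to 0, h2=4; 0 taken => place at 4.
Table: [95, _, _, _, 249, 423, 851]

2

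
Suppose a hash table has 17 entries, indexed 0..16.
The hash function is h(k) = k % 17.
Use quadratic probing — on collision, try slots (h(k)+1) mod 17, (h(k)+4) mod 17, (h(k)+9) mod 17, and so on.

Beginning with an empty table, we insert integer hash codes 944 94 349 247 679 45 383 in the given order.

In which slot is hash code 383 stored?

944: h=9 -> slot 9
94: h=9, probe 9,10 -> slot 10
349: h=9, probe 9,10,13 -> slot 13
247: h=9, probe 9,10,13,1 -> slot 1
679: h=16 -> slot 16
45: h=11 -> slot 11
383: h=9, probe 9,10,13,1,8 -> slot 8
Table: [∅, 247, ∅, ∅, ∅, ∅, ∅, ∅, 383, 944, 94, 45, ∅, 349, ∅, ∅, 679]

8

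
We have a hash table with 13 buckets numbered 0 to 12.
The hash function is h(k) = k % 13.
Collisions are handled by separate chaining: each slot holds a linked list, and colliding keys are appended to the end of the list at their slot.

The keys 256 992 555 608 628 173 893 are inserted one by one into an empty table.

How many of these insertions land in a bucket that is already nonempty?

4

Insert 256: h=9, bucket 9 empty → new chain.
Insert 992: h=4, bucket 4 empty → new chain.
Insert 555: h=9, bucket 9 nonempty → append to chain.
Insert 608: h=10, bucket 10 empty → new chain.
Insert 628: h=4, bucket 4 nonempty → append to chain.
Insert 173: h=4, bucket 4 nonempty → append to chain.
Insert 893: h=9, bucket 9 nonempty → append to chain.
Final buckets:
0: ∅
1: ∅
2: ∅
3: ∅
4: 992 -> 628 -> 173
5: ∅
6: ∅
7: ∅
8: ∅
9: 256 -> 555 -> 893
10: 608
11: ∅
12: ∅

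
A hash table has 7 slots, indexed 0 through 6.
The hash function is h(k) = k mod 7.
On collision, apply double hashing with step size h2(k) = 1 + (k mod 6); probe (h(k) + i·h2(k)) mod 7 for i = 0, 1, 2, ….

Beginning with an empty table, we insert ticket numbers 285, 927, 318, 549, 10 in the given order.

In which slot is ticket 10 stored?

Insert 285: h=5, slot 5 empty -> index 5.
Insert 927: h=3, slot 3 empty -> index 3.
Insert 318: h=3, h2=1, slot 3 occupied -> index 4.
Insert 549: h=3, h2=4, slot 3 occupied -> index 0.
Insert 10: h=3, h2=5, slot 3 occupied -> index 1.
Table: [549, 10, -, 927, 318, 285, -]

1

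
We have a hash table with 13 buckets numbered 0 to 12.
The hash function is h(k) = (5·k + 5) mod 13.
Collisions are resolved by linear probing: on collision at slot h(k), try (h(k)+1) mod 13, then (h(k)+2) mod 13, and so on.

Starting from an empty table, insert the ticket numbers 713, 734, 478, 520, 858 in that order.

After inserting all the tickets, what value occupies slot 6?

858

713: h=8 → slot 8
734: h=9 → slot 9
478: h=3 → slot 3
520: h=5 → slot 5
858: h=5, probe 5,6 → slot 6
Table: [-, -, -, 478, -, 520, 858, -, 713, 734, -, -, -]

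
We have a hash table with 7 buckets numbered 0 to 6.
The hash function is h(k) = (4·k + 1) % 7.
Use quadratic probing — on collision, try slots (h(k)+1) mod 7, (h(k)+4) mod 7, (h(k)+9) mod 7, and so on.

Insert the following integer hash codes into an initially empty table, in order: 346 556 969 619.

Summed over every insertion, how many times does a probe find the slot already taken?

346 hashes to 6; slot 6 is free → place at 6.
556 hashes to 6; 6 taken → place at 0.
969 hashes to 6; 6,0 taken → place at 3.
619 hashes to 6; 6,0,3 taken → place at 1.
Table: [556, 619, _, 969, _, _, 346]

6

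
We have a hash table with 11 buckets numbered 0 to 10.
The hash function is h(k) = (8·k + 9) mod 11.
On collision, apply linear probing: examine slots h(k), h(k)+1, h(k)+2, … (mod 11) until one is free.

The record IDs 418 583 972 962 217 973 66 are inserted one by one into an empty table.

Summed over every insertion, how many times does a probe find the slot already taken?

418: h=9 -> slot 9
583: h=9, probe 9,10 -> slot 10
972: h=8 -> slot 8
962: h=5 -> slot 5
217: h=7 -> slot 7
973: h=5, probe 5,6 -> slot 6
66: h=9, probe 9,10,0 -> slot 0
Table: [66, ., ., ., ., 962, 973, 217, 972, 418, 583]

4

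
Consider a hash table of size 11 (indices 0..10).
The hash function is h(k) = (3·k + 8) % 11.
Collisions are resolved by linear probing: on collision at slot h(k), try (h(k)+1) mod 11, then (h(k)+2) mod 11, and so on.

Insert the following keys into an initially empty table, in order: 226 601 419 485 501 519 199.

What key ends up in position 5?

226 hashes to 4; slot 4 is free → place at 4.
601 hashes to 7; slot 7 is free → place at 7.
419 hashes to 0; slot 0 is free → place at 0.
485 hashes to 0; 0 taken → place at 1.
501 hashes to 4; 4 taken → place at 5.
519 hashes to 3; slot 3 is free → place at 3.
199 hashes to 0; 0,1 taken → place at 2.
Table: [419, 485, 199, 519, 226, 501, _, 601, _, _, _]

501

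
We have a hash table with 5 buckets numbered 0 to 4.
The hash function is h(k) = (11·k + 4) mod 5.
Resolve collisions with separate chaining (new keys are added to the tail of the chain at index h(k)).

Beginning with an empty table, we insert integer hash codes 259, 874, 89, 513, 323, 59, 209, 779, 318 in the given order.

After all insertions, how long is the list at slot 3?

6

Insert 259: h=3, bucket 3 empty → new chain.
Insert 874: h=3, bucket 3 nonempty → append to chain.
Insert 89: h=3, bucket 3 nonempty → append to chain.
Insert 513: h=2, bucket 2 empty → new chain.
Insert 323: h=2, bucket 2 nonempty → append to chain.
Insert 59: h=3, bucket 3 nonempty → append to chain.
Insert 209: h=3, bucket 3 nonempty → append to chain.
Insert 779: h=3, bucket 3 nonempty → append to chain.
Insert 318: h=2, bucket 2 nonempty → append to chain.
Final buckets:
0: -
1: -
2: 513 -> 323 -> 318
3: 259 -> 874 -> 89 -> 59 -> 209 -> 779
4: -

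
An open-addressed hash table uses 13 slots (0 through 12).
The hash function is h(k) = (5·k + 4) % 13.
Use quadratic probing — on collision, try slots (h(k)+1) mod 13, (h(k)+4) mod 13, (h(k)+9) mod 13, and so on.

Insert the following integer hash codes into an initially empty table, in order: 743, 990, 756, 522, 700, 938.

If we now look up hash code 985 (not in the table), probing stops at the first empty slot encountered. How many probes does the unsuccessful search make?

Insert 743: h=1, slot 1 empty → index 1.
Insert 990: h=1, slot 1 occupied → index 2.
Insert 756: h=1, slots 1,2 occupied → index 5.
Insert 522: h=1, slots 1,2,5 occupied → index 10.
Insert 700: h=7, slot 7 empty → index 7.
Insert 938: h=1, slots 1,2,5,10 occupied → index 4.
Table: [_, 743, 990, _, 938, 756, _, 700, _, _, 522, _, _]
Lookup 985: h=2, probe 2,3 → slot 3 empty, not found.

2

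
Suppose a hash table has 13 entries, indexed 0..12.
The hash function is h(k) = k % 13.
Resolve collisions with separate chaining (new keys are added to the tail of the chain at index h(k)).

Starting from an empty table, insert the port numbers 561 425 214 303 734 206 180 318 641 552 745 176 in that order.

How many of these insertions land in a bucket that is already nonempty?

561 → bucket 2
425 → bucket 9
214 → bucket 6
303 → bucket 4
734 → bucket 6 (collision)
206 → bucket 11
180 → bucket 11 (collision)
318 → bucket 6 (collision)
641 → bucket 4 (collision)
552 → bucket 6 (collision)
745 → bucket 4 (collision)
176 → bucket 7
Final buckets:
0: —
1: —
2: 561
3: —
4: 303 -> 641 -> 745
5: —
6: 214 -> 734 -> 318 -> 552
7: 176
8: —
9: 425
10: —
11: 206 -> 180
12: —

6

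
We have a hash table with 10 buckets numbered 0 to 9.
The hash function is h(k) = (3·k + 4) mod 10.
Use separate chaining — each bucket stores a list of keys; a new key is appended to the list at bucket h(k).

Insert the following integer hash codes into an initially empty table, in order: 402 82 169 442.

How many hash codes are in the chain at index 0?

402 -> bucket 0
82 -> bucket 0 (collision)
169 -> bucket 1
442 -> bucket 0 (collision)
Final buckets:
0: 402 -> 82 -> 442
1: 169
2: ∅
3: ∅
4: ∅
5: ∅
6: ∅
7: ∅
8: ∅
9: ∅

3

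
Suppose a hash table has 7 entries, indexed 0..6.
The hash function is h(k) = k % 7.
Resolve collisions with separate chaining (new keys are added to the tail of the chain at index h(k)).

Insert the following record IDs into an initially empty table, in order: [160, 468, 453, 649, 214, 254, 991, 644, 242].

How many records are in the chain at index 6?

2

160 -> bucket 6
468 -> bucket 6 (collision)
453 -> bucket 5
649 -> bucket 5 (collision)
214 -> bucket 4
254 -> bucket 2
991 -> bucket 4 (collision)
644 -> bucket 0
242 -> bucket 4 (collision)
Final buckets:
0: 644
1: —
2: 254
3: —
4: 214 -> 991 -> 242
5: 453 -> 649
6: 160 -> 468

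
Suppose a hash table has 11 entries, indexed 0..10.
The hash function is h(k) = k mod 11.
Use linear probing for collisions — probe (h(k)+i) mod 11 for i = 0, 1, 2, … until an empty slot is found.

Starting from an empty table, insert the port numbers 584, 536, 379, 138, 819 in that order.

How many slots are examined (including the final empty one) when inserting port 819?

3

584 hashes to 1; slot 1 is free -> place at 1.
536 hashes to 8; slot 8 is free -> place at 8.
379 hashes to 5; slot 5 is free -> place at 5.
138 hashes to 6; slot 6 is free -> place at 6.
819 hashes to 5; 5,6 taken -> place at 7.
Table: [., 584, ., ., ., 379, 138, 819, 536, ., .]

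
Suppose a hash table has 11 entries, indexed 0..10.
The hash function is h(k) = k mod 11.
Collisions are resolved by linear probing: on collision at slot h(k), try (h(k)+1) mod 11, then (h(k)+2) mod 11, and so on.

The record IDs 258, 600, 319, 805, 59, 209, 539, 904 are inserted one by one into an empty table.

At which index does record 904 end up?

7

258: h=5 → slot 5
600: h=6 → slot 6
319: h=0 → slot 0
805: h=2 → slot 2
59: h=4 → slot 4
209: h=0, probe 0,1 → slot 1
539: h=0, probe 0,1,2,3 → slot 3
904: h=2, probe 2,3,4,5,6,7 → slot 7
Table: [319, 209, 805, 539, 59, 258, 600, 904, ., ., .]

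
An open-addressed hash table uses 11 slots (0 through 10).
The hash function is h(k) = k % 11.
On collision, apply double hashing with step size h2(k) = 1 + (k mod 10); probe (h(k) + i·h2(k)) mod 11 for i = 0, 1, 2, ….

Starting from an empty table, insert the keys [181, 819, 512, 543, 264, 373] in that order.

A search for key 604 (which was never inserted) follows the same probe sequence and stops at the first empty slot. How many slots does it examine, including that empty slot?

3

Insert 181: h=5, slot 5 empty → index 5.
Insert 819: h=5, h2=10, slot 5 occupied → index 4.
Insert 512: h=6, slot 6 empty → index 6.
Insert 543: h=4, h2=4, slot 4 occupied → index 8.
Insert 264: h=0, slot 0 empty → index 0.
Insert 373: h=10, slot 10 empty → index 10.
Table: [264, -, -, -, 819, 181, 512, -, 543, -, 373]
Lookup 604: h=10, h2=5, probe 10,4,9 → slot 9 empty, not found.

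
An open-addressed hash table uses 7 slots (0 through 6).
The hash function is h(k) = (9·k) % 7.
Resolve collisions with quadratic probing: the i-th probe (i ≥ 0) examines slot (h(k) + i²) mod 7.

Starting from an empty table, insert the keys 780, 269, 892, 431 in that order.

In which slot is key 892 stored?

3

780 hashes to 6; slot 6 is free -> place at 6.
269 hashes to 6; 6 taken -> place at 0.
892 hashes to 6; 6,0 taken -> place at 3.
431 hashes to 1; slot 1 is free -> place at 1.
Table: [269, 431, -, 892, -, -, 780]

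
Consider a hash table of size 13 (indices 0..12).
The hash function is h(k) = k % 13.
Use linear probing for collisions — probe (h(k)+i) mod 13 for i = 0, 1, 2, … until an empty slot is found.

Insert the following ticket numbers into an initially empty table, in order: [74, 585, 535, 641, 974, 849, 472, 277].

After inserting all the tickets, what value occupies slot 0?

585

Insert 74: h=9, slot 9 empty -> index 9.
Insert 585: h=0, slot 0 empty -> index 0.
Insert 535: h=2, slot 2 empty -> index 2.
Insert 641: h=4, slot 4 empty -> index 4.
Insert 974: h=12, slot 12 empty -> index 12.
Insert 849: h=4, slot 4 occupied -> index 5.
Insert 472: h=4, slots 4,5 occupied -> index 6.
Insert 277: h=4, slots 4,5,6 occupied -> index 7.
Table: [585, —, 535, —, 641, 849, 472, 277, —, 74, —, —, 974]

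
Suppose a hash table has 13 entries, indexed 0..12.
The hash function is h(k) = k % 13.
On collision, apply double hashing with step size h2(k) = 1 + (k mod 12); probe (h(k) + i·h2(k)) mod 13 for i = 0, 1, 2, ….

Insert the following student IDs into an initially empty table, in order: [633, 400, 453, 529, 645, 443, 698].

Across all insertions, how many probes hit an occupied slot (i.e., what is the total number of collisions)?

3

633 hashes to 9; slot 9 is free -> place at 9.
400 hashes to 10; slot 10 is free -> place at 10.
453 hashes to 11; slot 11 is free -> place at 11.
529 hashes to 9, h2=2; 9,11 taken -> place at 0.
645 hashes to 8; slot 8 is free -> place at 8.
443 hashes to 1; slot 1 is free -> place at 1.
698 hashes to 9, h2=3; 9 taken -> place at 12.
Table: [529, 443, -, -, -, -, -, -, 645, 633, 400, 453, 698]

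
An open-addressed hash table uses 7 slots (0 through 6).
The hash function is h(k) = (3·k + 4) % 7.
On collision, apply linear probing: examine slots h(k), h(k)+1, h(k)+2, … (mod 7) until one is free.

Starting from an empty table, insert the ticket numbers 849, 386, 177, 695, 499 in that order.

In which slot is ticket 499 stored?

6

849: h=3 -> slot 3
386: h=0 -> slot 0
177: h=3, probe 3,4 -> slot 4
695: h=3, probe 3,4,5 -> slot 5
499: h=3, probe 3,4,5,6 -> slot 6
Table: [386, —, —, 849, 177, 695, 499]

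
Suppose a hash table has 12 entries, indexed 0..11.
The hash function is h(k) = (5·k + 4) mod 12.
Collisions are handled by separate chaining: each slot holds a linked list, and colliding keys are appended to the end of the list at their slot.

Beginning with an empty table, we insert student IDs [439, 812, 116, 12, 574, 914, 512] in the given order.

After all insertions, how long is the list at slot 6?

439 -> bucket 3
812 -> bucket 8
116 -> bucket 8 (collision)
12 -> bucket 4
574 -> bucket 6
914 -> bucket 2
512 -> bucket 8 (collision)
Final buckets:
0: —
1: —
2: 914
3: 439
4: 12
5: —
6: 574
7: —
8: 812 -> 116 -> 512
9: —
10: —
11: —

1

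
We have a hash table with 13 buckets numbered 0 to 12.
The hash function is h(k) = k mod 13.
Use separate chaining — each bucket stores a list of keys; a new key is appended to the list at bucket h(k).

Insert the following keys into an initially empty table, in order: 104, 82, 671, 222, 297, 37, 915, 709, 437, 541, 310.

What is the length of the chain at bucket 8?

Insert 104: h=0, bucket 0 empty -> new chain.
Insert 82: h=4, bucket 4 empty -> new chain.
Insert 671: h=8, bucket 8 empty -> new chain.
Insert 222: h=1, bucket 1 empty -> new chain.
Insert 297: h=11, bucket 11 empty -> new chain.
Insert 37: h=11, bucket 11 nonempty -> append to chain.
Insert 915: h=5, bucket 5 empty -> new chain.
Insert 709: h=7, bucket 7 empty -> new chain.
Insert 437: h=8, bucket 8 nonempty -> append to chain.
Insert 541: h=8, bucket 8 nonempty -> append to chain.
Insert 310: h=11, bucket 11 nonempty -> append to chain.
Final buckets:
0: 104
1: 222
2: .
3: .
4: 82
5: 915
6: .
7: 709
8: 671 -> 437 -> 541
9: .
10: .
11: 297 -> 37 -> 310
12: .

3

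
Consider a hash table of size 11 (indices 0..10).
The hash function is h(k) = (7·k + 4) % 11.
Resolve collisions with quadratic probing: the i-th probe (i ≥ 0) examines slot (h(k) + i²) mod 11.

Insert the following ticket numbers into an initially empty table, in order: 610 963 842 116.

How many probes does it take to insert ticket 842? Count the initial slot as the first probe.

610 hashes to 6; slot 6 is free → place at 6.
963 hashes to 2; slot 2 is free → place at 2.
842 hashes to 2; 2 taken → place at 3.
116 hashes to 2; 2,3,6 taken → place at 0.
Table: [116, _, 963, 842, _, _, 610, _, _, _, _]

2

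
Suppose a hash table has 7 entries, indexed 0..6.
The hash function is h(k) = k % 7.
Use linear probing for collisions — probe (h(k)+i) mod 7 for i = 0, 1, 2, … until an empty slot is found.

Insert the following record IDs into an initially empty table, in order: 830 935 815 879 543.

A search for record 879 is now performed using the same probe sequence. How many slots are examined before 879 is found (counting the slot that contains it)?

Insert 830: h=4, slot 4 empty => index 4.
Insert 935: h=4, slot 4 occupied => index 5.
Insert 815: h=3, slot 3 empty => index 3.
Insert 879: h=4, slots 4,5 occupied => index 6.
Insert 543: h=4, slots 4,5,6 occupied => index 0.
Table: [543, —, —, 815, 830, 935, 879]
Lookup 879: h=4, probe 4,5,6 → found at 6.

3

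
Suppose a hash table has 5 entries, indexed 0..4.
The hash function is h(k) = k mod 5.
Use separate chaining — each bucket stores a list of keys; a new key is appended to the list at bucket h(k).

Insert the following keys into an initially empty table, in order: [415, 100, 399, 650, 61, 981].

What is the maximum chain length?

3

Insert 415: h=0, bucket 0 empty → new chain.
Insert 100: h=0, bucket 0 nonempty → append to chain.
Insert 399: h=4, bucket 4 empty → new chain.
Insert 650: h=0, bucket 0 nonempty → append to chain.
Insert 61: h=1, bucket 1 empty → new chain.
Insert 981: h=1, bucket 1 nonempty → append to chain.
Final buckets:
0: 415 -> 100 -> 650
1: 61 -> 981
2: —
3: —
4: 399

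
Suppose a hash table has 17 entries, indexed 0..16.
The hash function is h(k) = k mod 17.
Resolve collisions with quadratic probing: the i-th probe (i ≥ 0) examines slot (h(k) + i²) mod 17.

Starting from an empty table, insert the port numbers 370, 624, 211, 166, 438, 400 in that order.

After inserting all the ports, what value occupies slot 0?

370: h=13 → slot 13
624: h=12 → slot 12
211: h=7 → slot 7
166: h=13, probe 13,14 → slot 14
438: h=13, probe 13,14,0 → slot 0
400: h=9 → slot 9
Table: [438, —, —, —, —, —, —, 211, —, 400, —, —, 624, 370, 166, —, —]

438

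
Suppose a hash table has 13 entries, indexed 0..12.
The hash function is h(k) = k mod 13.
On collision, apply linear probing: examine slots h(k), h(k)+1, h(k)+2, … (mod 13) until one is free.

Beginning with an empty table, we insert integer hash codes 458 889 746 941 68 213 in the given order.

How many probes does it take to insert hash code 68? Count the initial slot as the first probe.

2

458 hashes to 3; slot 3 is free → place at 3.
889 hashes to 5; slot 5 is free → place at 5.
746 hashes to 5; 5 taken → place at 6.
941 hashes to 5; 5,6 taken → place at 7.
68 hashes to 3; 3 taken → place at 4.
213 hashes to 5; 5,6,7 taken → place at 8.
Table: [., ., ., 458, 68, 889, 746, 941, 213, ., ., ., .]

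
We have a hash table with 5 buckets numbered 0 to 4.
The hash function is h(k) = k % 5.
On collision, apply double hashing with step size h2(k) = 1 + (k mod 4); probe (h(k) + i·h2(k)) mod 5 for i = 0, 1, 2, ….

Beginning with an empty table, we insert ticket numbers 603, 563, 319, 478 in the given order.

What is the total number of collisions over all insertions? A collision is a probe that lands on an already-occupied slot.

Insert 603: h=3, slot 3 empty → index 3.
Insert 563: h=3, h2=4, slot 3 occupied → index 2.
Insert 319: h=4, slot 4 empty → index 4.
Insert 478: h=3, h2=3, slot 3 occupied → index 1.
Table: [∅, 478, 563, 603, 319]

2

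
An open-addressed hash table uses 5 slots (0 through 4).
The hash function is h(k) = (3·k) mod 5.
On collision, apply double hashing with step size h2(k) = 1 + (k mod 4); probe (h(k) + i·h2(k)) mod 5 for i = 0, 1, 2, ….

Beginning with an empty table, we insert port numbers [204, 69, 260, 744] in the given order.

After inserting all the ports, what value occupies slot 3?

204: h=2 -> slot 2
69: h=2, h2=2, probe 2,4 -> slot 4
260: h=0 -> slot 0
744: h=2, h2=1, probe 2,3 -> slot 3
Table: [260, -, 204, 744, 69]

744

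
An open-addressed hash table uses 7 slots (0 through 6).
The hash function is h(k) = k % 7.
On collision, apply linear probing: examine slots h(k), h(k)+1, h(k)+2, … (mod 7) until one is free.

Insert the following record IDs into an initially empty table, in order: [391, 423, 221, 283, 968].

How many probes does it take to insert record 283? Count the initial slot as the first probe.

3

391: h=6 => slot 6
423: h=3 => slot 3
221: h=4 => slot 4
283: h=3, probe 3,4,5 => slot 5
968: h=2 => slot 2
Table: [_, _, 968, 423, 221, 283, 391]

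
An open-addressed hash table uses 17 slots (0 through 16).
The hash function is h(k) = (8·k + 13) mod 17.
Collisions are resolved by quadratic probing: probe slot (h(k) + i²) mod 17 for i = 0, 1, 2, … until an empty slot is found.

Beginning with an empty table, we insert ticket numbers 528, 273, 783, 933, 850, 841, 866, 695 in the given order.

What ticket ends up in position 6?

528: h=4 => slot 4
273: h=4, probe 4,5 => slot 5
783: h=4, probe 4,5,8 => slot 8
933: h=14 => slot 14
850: h=13 => slot 13
841: h=9 => slot 9
866: h=5, probe 5,6 => slot 6
695: h=14, probe 14,15 => slot 15
Table: [., ., ., ., 528, 273, 866, ., 783, 841, ., ., ., 850, 933, 695, .]

866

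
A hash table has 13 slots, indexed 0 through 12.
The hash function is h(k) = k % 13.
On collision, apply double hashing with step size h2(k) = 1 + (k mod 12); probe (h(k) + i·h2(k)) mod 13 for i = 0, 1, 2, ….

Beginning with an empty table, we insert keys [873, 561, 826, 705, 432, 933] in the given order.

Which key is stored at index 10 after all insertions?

933

873: h=2 → slot 2
561: h=2, h2=10, probe 2,12 → slot 12
826: h=7 → slot 7
705: h=3 → slot 3
432: h=3, h2=1, probe 3,4 → slot 4
933: h=10 → slot 10
Table: [., ., 873, 705, 432, ., ., 826, ., ., 933, ., 561]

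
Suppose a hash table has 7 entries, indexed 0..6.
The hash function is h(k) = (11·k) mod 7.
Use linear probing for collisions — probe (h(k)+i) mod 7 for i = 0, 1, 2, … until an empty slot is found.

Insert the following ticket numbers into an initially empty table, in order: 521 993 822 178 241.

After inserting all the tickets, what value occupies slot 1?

241

521: h=5 -> slot 5
993: h=3 -> slot 3
822: h=5, probe 5,6 -> slot 6
178: h=5, probe 5,6,0 -> slot 0
241: h=5, probe 5,6,0,1 -> slot 1
Table: [178, 241, —, 993, —, 521, 822]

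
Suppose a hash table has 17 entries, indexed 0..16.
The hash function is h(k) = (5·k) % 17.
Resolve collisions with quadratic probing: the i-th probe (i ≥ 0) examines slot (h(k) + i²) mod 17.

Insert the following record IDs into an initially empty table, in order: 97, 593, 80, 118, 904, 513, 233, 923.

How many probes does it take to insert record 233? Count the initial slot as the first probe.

97 hashes to 9; slot 9 is free → place at 9.
593 hashes to 7; slot 7 is free → place at 7.
80 hashes to 9; 9 taken → place at 10.
118 hashes to 12; slot 12 is free → place at 12.
904 hashes to 15; slot 15 is free → place at 15.
513 hashes to 15; 15 taken → place at 16.
233 hashes to 9; 9,10 taken → place at 13.
923 hashes to 8; slot 8 is free → place at 8.
Table: [-, -, -, -, -, -, -, 593, 923, 97, 80, -, 118, 233, -, 904, 513]

3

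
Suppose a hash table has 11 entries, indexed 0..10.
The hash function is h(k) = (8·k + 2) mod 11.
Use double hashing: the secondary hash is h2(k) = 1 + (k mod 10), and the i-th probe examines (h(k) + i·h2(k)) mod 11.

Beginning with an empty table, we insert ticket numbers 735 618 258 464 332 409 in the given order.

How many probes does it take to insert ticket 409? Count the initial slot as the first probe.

Insert 735: h=8, slot 8 empty -> index 8.
Insert 618: h=7, slot 7 empty -> index 7.
Insert 258: h=9, slot 9 empty -> index 9.
Insert 464: h=7, h2=5, slot 7 occupied -> index 1.
Insert 332: h=7, h2=3, slot 7 occupied -> index 10.
Insert 409: h=7, h2=10, slot 7 occupied -> index 6.
Table: [., 464, ., ., ., ., 409, 618, 735, 258, 332]

2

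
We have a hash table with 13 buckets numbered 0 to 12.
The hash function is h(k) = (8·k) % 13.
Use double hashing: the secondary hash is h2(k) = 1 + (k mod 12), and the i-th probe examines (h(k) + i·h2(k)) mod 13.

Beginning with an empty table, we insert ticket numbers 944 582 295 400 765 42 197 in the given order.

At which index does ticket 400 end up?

Insert 944: h=12, slot 12 empty → index 12.
Insert 582: h=2, slot 2 empty → index 2.
Insert 295: h=7, slot 7 empty → index 7.
Insert 400: h=2, h2=5, slots 2,7,12 occupied → index 4.
Insert 765: h=10, slot 10 empty → index 10.
Insert 42: h=11, slot 11 empty → index 11.
Insert 197: h=3, slot 3 empty → index 3.
Table: [_, _, 582, 197, 400, _, _, 295, _, _, 765, 42, 944]

4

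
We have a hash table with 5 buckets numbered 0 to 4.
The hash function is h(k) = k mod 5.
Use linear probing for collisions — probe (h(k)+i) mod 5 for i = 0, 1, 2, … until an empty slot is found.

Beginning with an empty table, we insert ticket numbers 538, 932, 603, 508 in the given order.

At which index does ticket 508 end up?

538: h=3 => slot 3
932: h=2 => slot 2
603: h=3, probe 3,4 => slot 4
508: h=3, probe 3,4,0 => slot 0
Table: [508, —, 932, 538, 603]

0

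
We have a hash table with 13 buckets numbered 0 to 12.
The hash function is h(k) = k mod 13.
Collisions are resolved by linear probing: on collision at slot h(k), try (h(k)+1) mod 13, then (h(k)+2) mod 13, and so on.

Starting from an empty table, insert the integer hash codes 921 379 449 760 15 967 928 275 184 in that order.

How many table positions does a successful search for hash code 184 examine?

8

921: h=11 => slot 11
379: h=2 => slot 2
449: h=7 => slot 7
760: h=6 => slot 6
15: h=2, probe 2,3 => slot 3
967: h=5 => slot 5
928: h=5, probe 5,6,7,8 => slot 8
275: h=2, probe 2,3,4 => slot 4
184: h=2, probe 2,3,4,5,6,7,8,9 => slot 9
Table: [., ., 379, 15, 275, 967, 760, 449, 928, 184, ., 921, .]
Lookup 184: h=2, probe 2,3,4,5,6,7,8,9 → found at 9.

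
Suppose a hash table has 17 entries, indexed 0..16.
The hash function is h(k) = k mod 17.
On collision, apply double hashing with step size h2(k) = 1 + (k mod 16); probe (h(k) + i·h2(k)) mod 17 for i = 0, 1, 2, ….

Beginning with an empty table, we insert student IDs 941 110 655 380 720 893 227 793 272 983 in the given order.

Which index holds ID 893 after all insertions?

3

941: h=6 -> slot 6
110: h=8 -> slot 8
655: h=9 -> slot 9
380: h=6, h2=13, probe 6,2 -> slot 2
720: h=6, h2=1, probe 6,7 -> slot 7
893: h=9, h2=14, probe 9,6,3 -> slot 3
227: h=6, h2=4, probe 6,10 -> slot 10
793: h=11 -> slot 11
272: h=0 -> slot 0
983: h=14 -> slot 14
Table: [272, ., 380, 893, ., ., 941, 720, 110, 655, 227, 793, ., ., 983, ., .]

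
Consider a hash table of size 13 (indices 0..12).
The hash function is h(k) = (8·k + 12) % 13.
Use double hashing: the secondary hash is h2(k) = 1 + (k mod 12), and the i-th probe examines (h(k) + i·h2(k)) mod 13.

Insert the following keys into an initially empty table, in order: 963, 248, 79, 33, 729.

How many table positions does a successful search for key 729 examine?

Insert 963: h=7, slot 7 empty → index 7.
Insert 248: h=7, h2=9, slot 7 occupied → index 3.
Insert 79: h=7, h2=8, slot 7 occupied → index 2.
Insert 33: h=3, h2=10, slot 3 occupied → index 0.
Insert 729: h=7, h2=10, slot 7 occupied → index 4.
Table: [33, ., 79, 248, 729, ., ., 963, ., ., ., ., .]
Lookup 729: h=7, h2=10, probe 7,4 → found at 4.

2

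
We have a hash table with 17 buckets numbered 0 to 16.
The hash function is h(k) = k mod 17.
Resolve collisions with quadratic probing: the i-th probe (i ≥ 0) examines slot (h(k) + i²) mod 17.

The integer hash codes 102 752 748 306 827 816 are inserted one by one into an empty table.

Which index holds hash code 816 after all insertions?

Insert 102: h=0, slot 0 empty => index 0.
Insert 752: h=4, slot 4 empty => index 4.
Insert 748: h=0, slot 0 occupied => index 1.
Insert 306: h=0, slots 0,1,4 occupied => index 9.
Insert 827: h=11, slot 11 empty => index 11.
Insert 816: h=0, slots 0,1,4,9 occupied => index 16.
Table: [102, 748, —, —, 752, —, —, —, —, 306, —, 827, —, —, —, —, 816]

16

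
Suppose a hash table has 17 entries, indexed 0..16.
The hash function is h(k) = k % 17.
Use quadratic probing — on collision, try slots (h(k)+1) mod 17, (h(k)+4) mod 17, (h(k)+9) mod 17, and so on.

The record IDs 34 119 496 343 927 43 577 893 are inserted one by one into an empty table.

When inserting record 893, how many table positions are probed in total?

3

34: h=0 => slot 0
119: h=0, probe 0,1 => slot 1
496: h=3 => slot 3
343: h=3, probe 3,4 => slot 4
927: h=9 => slot 9
43: h=9, probe 9,10 => slot 10
577: h=16 => slot 16
893: h=9, probe 9,10,13 => slot 13
Table: [34, 119, ., 496, 343, ., ., ., ., 927, 43, ., ., 893, ., ., 577]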